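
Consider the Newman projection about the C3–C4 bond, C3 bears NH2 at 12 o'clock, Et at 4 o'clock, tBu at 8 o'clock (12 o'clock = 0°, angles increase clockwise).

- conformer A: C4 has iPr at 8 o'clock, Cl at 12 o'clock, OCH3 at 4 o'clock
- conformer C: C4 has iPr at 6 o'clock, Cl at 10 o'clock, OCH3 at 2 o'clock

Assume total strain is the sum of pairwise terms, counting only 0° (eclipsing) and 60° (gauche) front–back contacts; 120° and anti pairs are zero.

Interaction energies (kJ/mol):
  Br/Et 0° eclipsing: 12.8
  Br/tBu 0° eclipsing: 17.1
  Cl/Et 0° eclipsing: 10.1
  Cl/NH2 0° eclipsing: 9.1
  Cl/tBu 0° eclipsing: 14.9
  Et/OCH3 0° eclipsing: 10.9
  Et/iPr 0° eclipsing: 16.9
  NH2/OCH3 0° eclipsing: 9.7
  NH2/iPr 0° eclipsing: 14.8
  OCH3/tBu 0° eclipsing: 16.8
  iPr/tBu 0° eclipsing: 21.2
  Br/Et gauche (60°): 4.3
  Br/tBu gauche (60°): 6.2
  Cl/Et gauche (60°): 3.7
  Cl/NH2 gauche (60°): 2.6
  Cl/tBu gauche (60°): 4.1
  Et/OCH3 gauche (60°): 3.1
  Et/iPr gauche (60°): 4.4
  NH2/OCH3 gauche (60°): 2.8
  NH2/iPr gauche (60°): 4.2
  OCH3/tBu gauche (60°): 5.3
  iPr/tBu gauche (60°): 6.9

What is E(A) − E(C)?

+17.3 kJ/mol

A (eclipsed): NH2–Cl eclipsed, Et–OCH3 eclipsed, tBu–iPr eclipsed; 9.1 + 10.9 + 21.2 = 41.2 kJ/mol.
C (staggered): NH2–Cl gauche, NH2–OCH3 gauche, Et–iPr gauche, Et–OCH3 gauche, tBu–iPr gauche, tBu–Cl gauche; 2.6 + 2.8 + 4.4 + 3.1 + 6.9 + 4.1 = 23.9 kJ/mol.
E(A) − E(C) = 41.2 − 23.9 = +17.3 kJ/mol.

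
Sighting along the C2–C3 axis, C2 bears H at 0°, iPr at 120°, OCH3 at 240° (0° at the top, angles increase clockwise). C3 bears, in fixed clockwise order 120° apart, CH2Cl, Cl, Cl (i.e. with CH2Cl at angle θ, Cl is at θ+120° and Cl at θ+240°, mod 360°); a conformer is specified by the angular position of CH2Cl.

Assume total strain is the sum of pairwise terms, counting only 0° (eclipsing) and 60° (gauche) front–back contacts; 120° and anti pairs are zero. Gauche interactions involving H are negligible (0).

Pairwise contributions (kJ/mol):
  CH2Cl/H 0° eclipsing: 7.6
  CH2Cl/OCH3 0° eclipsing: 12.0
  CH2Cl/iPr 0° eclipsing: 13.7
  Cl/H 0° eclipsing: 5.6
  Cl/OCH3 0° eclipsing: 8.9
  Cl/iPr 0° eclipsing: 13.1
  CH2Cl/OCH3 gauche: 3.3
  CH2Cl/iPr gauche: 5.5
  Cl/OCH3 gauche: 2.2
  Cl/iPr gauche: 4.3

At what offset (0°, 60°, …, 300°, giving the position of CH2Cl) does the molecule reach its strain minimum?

300°

CH2Cl at 0° is eclipsed. H at 0° is eclipsed with CH2Cl at 0° (7.6); iPr at 120° is eclipsed with Cl at 120° (13.1); OCH3 at 240° is eclipsed with Cl at 240° (8.9). Total 29.6 kJ/mol.
CH2Cl at 60° is staggered. iPr at 120° is gauche with CH2Cl at 60° (5.5); iPr at 120° is gauche with Cl at 180° (4.3); OCH3 at 240° is gauche with Cl at 180° (2.2); OCH3 at 240° is gauche with Cl at 300° (2.2). Total 14.2 kJ/mol.
CH2Cl at 120° is eclipsed. H at 0° is eclipsed with Cl at 0° (5.6); iPr at 120° is eclipsed with CH2Cl at 120° (13.7); OCH3 at 240° is eclipsed with Cl at 240° (8.9). Total 28.2 kJ/mol.
CH2Cl at 180° is staggered. iPr at 120° is gauche with CH2Cl at 180° (5.5); iPr at 120° is gauche with Cl at 60° (4.3); OCH3 at 240° is gauche with CH2Cl at 180° (3.3); OCH3 at 240° is gauche with Cl at 300° (2.2). Total 15.3 kJ/mol.
CH2Cl at 240° is eclipsed. H at 0° is eclipsed with Cl at 0° (5.6); iPr at 120° is eclipsed with Cl at 120° (13.1); OCH3 at 240° is eclipsed with CH2Cl at 240° (12.0). Total 30.7 kJ/mol.
CH2Cl at 300° is staggered. iPr at 120° is gauche with Cl at 60° (4.3); iPr at 120° is gauche with Cl at 180° (4.3); OCH3 at 240° is gauche with CH2Cl at 300° (3.3); OCH3 at 240° is gauche with Cl at 180° (2.2). Total 14.1 kJ/mol.
The minimum (14.1 kJ/mol) occurs with CH2Cl at 300°.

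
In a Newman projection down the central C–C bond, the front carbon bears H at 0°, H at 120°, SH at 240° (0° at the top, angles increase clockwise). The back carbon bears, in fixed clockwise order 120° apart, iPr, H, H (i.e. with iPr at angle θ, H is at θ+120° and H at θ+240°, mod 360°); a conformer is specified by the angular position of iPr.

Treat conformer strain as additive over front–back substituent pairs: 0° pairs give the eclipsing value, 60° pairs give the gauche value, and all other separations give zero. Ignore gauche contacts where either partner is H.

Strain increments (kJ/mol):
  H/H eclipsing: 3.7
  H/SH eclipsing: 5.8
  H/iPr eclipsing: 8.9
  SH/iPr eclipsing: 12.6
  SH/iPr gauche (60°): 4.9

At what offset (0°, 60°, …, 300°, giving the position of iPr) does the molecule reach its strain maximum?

240°

iPr at 0° (eclipsed): H(0°)/iPr(0°) eclipsed 8.9; H(120°)/H(120°) eclipsed 3.7; SH(240°)/H(240°) eclipsed 5.8 → 18.4 kJ/mol.
iPr at 60° (staggered): no non-H gauche contacts → 0.0 kJ/mol.
iPr at 120° (eclipsed): H(0°)/H(0°) eclipsed 3.7; H(120°)/iPr(120°) eclipsed 8.9; SH(240°)/H(240°) eclipsed 5.8 → 18.4 kJ/mol.
iPr at 180° (staggered): SH(240°)/iPr(180°) gauche 4.9 → 4.9 kJ/mol.
iPr at 240° (eclipsed): H(0°)/H(0°) eclipsed 3.7; H(120°)/H(120°) eclipsed 3.7; SH(240°)/iPr(240°) eclipsed 12.6 → 20.0 kJ/mol.
iPr at 300° (staggered): SH(240°)/iPr(300°) gauche 4.9 → 4.9 kJ/mol.
The maximum (20.0 kJ/mol) occurs with iPr at 240°.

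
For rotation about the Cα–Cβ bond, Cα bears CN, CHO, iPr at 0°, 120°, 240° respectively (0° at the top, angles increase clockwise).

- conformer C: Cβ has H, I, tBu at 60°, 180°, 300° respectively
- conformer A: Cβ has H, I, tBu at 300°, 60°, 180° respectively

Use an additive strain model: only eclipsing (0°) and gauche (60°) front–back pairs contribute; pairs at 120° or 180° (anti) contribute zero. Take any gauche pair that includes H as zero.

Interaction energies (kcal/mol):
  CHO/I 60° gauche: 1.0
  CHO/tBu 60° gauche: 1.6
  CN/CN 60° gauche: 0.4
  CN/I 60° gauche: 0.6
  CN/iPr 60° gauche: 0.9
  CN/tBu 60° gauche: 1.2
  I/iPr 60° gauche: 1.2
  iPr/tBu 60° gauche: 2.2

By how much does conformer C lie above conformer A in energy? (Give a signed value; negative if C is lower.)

C (staggered): CN–tBu gauche, CHO–I gauche, iPr–I gauche, iPr–tBu gauche; 1.2 + 1.0 + 1.2 + 2.2 = 5.6 kcal/mol.
A (staggered): CN–I gauche, CHO–I gauche, CHO–tBu gauche, iPr–tBu gauche; 0.6 + 1.0 + 1.6 + 2.2 = 5.4 kcal/mol.
E(C) − E(A) = 5.6 − 5.4 = +0.2 kcal/mol.

+0.2 kcal/mol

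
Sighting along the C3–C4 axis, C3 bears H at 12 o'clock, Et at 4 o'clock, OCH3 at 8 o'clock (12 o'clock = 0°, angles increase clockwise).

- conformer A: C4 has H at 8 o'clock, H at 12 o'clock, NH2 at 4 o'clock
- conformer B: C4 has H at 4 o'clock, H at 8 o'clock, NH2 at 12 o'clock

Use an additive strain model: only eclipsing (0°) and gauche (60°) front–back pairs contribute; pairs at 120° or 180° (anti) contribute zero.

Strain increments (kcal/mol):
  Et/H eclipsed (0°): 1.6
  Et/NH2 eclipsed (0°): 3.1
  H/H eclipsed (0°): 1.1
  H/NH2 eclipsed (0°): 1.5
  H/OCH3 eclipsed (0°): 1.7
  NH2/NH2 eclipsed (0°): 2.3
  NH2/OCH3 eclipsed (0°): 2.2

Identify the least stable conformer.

A (eclipsed): H–H eclipsed, Et–NH2 eclipsed, OCH3–H eclipsed; 1.1 + 3.1 + 1.7 = 5.9 kcal/mol.
B (eclipsed): H–NH2 eclipsed, Et–H eclipsed, OCH3–H eclipsed; 1.5 + 1.6 + 1.7 = 4.8 kcal/mol.
A has the highest total (5.9 kcal/mol).

A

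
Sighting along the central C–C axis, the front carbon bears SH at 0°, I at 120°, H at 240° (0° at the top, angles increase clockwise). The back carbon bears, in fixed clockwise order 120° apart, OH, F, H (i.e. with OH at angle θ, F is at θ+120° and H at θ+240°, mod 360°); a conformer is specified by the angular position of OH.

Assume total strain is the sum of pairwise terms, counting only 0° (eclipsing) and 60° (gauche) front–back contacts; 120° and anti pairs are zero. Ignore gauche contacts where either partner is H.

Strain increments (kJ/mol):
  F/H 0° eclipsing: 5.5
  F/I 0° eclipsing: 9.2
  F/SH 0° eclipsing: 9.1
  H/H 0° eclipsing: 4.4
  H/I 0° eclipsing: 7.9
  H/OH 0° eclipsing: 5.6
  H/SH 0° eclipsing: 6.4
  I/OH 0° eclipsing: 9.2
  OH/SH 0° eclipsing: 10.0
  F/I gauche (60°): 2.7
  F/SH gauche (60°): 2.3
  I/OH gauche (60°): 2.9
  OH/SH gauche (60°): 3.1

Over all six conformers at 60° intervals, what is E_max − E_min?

18.4 kJ/mol

OH at 0° (eclipsed): SH–OH eclipsed, I–F eclipsed, H–H eclipsed; 10.0 + 9.2 + 4.4 = 23.6 kJ/mol.
OH at 60° (staggered): SH–OH gauche, I–OH gauche, I–F gauche; 3.1 + 2.9 + 2.7 = 8.7 kJ/mol.
OH at 120° (eclipsed): SH–H eclipsed, I–OH eclipsed, H–F eclipsed; 6.4 + 9.2 + 5.5 = 21.1 kJ/mol.
OH at 180° (staggered): SH–F gauche, I–OH gauche; 2.3 + 2.9 = 5.2 kJ/mol.
OH at 240° (eclipsed): SH–F eclipsed, I–H eclipsed, H–OH eclipsed; 9.1 + 7.9 + 5.6 = 22.6 kJ/mol.
OH at 300° (staggered): SH–OH gauche, SH–F gauche, I–F gauche; 3.1 + 2.3 + 2.7 = 8.1 kJ/mol.
Max at 0° (23.6 kJ/mol), min at 180° (5.2 kJ/mol); barrier = 18.4 kJ/mol.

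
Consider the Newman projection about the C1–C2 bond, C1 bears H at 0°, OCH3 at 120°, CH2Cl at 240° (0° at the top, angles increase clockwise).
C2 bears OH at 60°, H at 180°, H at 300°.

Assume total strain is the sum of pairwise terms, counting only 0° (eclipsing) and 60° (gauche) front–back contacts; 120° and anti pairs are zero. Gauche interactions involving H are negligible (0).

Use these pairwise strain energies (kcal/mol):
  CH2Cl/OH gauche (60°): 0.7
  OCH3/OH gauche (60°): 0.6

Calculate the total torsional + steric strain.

This conformer (staggered): OCH3(120°)/OH(60°) gauche 0.6 → 0.6 kcal/mol.

0.6 kcal/mol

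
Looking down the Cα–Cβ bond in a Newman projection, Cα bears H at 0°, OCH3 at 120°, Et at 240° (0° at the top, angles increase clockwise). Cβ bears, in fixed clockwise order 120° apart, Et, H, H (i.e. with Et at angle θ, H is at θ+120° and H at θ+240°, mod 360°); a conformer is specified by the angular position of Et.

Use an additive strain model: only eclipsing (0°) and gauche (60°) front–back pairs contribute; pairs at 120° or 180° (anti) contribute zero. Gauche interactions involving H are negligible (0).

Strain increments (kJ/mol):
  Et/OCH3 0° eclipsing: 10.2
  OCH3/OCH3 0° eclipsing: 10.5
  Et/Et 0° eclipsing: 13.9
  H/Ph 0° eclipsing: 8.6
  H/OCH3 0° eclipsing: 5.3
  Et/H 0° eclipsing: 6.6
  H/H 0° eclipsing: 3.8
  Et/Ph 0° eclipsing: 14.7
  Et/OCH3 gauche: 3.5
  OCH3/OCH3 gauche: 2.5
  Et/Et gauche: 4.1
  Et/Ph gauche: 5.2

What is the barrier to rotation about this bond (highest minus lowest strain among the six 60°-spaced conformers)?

Et at 0° (eclipsed): H(0°)/Et(0°) eclipsed 6.6; OCH3(120°)/H(120°) eclipsed 5.3; Et(240°)/H(240°) eclipsed 6.6 → 18.5 kJ/mol.
Et at 60° (staggered): OCH3(120°)/Et(60°) gauche 3.5 → 3.5 kJ/mol.
Et at 120° (eclipsed): H(0°)/H(0°) eclipsed 3.8; OCH3(120°)/Et(120°) eclipsed 10.2; Et(240°)/H(240°) eclipsed 6.6 → 20.6 kJ/mol.
Et at 180° (staggered): OCH3(120°)/Et(180°) gauche 3.5; Et(240°)/Et(180°) gauche 4.1 → 7.6 kJ/mol.
Et at 240° (eclipsed): H(0°)/H(0°) eclipsed 3.8; OCH3(120°)/H(120°) eclipsed 5.3; Et(240°)/Et(240°) eclipsed 13.9 → 23.0 kJ/mol.
Et at 300° (staggered): Et(240°)/Et(300°) gauche 4.1 → 4.1 kJ/mol.
Max at 240° (23.0 kJ/mol), min at 60° (3.5 kJ/mol); barrier = 19.5 kJ/mol.

19.5 kJ/mol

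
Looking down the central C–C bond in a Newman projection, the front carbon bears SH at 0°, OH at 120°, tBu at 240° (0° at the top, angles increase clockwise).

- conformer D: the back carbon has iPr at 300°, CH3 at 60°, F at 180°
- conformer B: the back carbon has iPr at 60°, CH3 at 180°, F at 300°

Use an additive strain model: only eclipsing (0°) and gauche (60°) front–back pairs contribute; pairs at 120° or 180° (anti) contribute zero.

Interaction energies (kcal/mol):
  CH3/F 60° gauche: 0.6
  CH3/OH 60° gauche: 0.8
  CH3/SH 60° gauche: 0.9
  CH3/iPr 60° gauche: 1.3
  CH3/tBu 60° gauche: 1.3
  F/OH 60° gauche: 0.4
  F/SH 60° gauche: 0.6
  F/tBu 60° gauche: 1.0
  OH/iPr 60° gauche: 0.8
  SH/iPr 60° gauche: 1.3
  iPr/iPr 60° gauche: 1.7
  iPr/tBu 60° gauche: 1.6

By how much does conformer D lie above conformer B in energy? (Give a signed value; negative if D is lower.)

D (staggered): SH(0°)/iPr(300°) gauche 1.3; SH(0°)/CH3(60°) gauche 0.9; OH(120°)/CH3(60°) gauche 0.8; OH(120°)/F(180°) gauche 0.4; tBu(240°)/iPr(300°) gauche 1.6; tBu(240°)/F(180°) gauche 1.0 → 6.0 kcal/mol.
B (staggered): SH(0°)/iPr(60°) gauche 1.3; SH(0°)/F(300°) gauche 0.6; OH(120°)/iPr(60°) gauche 0.8; OH(120°)/CH3(180°) gauche 0.8; tBu(240°)/CH3(180°) gauche 1.3; tBu(240°)/F(300°) gauche 1.0 → 5.8 kcal/mol.
E(D) − E(B) = 6.0 − 5.8 = +0.2 kcal/mol.

+0.2 kcal/mol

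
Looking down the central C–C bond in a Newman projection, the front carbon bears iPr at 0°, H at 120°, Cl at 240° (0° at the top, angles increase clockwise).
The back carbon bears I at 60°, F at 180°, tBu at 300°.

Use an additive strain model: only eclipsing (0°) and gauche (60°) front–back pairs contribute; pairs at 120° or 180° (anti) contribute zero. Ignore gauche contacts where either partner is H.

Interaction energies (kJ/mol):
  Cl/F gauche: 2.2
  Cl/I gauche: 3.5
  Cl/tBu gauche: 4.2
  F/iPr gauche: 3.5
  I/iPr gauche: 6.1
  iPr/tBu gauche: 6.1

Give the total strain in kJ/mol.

This conformer is staggered. iPr at 0° is gauche with I at 60° (6.1); iPr at 0° is gauche with tBu at 300° (6.1); Cl at 240° is gauche with F at 180° (2.2); Cl at 240° is gauche with tBu at 300° (4.2). Total 18.6 kJ/mol.

18.6 kJ/mol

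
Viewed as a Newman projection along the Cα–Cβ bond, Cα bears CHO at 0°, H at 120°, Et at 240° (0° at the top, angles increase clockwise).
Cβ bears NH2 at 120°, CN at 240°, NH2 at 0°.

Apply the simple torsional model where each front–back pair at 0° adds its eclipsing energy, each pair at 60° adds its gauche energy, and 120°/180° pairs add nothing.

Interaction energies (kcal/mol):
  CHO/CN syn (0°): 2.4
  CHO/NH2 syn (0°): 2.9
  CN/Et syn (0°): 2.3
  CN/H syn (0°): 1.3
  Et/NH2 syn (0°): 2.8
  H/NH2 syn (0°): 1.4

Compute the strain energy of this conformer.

6.6 kcal/mol

This conformer (eclipsed): CHO(0°)/NH2(0°) eclipsed 2.9; H(120°)/NH2(120°) eclipsed 1.4; Et(240°)/CN(240°) eclipsed 2.3 → 6.6 kcal/mol.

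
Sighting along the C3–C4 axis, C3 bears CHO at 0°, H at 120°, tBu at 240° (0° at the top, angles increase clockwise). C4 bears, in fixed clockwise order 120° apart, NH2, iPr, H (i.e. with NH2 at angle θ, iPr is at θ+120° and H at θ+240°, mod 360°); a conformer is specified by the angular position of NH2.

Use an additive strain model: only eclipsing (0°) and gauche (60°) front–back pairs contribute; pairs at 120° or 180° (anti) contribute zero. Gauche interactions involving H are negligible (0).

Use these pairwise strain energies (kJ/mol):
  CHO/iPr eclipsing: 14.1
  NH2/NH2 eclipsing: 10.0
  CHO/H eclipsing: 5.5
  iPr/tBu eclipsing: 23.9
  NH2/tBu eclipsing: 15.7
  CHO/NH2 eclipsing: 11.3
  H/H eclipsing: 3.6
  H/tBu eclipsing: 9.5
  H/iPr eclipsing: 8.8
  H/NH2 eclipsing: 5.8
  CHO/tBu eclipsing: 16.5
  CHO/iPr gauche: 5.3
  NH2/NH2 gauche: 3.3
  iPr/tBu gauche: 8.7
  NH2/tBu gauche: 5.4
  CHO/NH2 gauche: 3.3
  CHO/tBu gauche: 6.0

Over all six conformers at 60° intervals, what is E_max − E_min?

23.2 kJ/mol

NH2 at 0° is eclipsed. CHO at 0° is eclipsed with NH2 at 0° (11.3); H at 120° is eclipsed with iPr at 120° (8.8); tBu at 240° is eclipsed with H at 240° (9.5). Total 29.6 kJ/mol.
NH2 at 60° is staggered. CHO at 0° is gauche with NH2 at 60° (3.3); tBu at 240° is gauche with iPr at 180° (8.7). Total 12.0 kJ/mol.
NH2 at 120° is eclipsed. CHO at 0° is eclipsed with H at 0° (5.5); H at 120° is eclipsed with NH2 at 120° (5.8); tBu at 240° is eclipsed with iPr at 240° (23.9). Total 35.2 kJ/mol.
NH2 at 180° is staggered. CHO at 0° is gauche with iPr at 300° (5.3); tBu at 240° is gauche with NH2 at 180° (5.4); tBu at 240° is gauche with iPr at 300° (8.7). Total 19.4 kJ/mol.
NH2 at 240° is eclipsed. CHO at 0° is eclipsed with iPr at 0° (14.1); H at 120° is eclipsed with H at 120° (3.6); tBu at 240° is eclipsed with NH2 at 240° (15.7). Total 33.4 kJ/mol.
NH2 at 300° is staggered. CHO at 0° is gauche with NH2 at 300° (3.3); CHO at 0° is gauche with iPr at 60° (5.3); tBu at 240° is gauche with NH2 at 300° (5.4). Total 14.0 kJ/mol.
Max at 120° (35.2 kJ/mol), min at 60° (12.0 kJ/mol); barrier = 23.2 kJ/mol.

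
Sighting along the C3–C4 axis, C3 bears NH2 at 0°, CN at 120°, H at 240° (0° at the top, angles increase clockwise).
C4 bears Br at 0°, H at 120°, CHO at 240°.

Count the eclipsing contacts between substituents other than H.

1

Non-H eclipsing pairs: NH2(0°)/Br(0°) — 1 interaction.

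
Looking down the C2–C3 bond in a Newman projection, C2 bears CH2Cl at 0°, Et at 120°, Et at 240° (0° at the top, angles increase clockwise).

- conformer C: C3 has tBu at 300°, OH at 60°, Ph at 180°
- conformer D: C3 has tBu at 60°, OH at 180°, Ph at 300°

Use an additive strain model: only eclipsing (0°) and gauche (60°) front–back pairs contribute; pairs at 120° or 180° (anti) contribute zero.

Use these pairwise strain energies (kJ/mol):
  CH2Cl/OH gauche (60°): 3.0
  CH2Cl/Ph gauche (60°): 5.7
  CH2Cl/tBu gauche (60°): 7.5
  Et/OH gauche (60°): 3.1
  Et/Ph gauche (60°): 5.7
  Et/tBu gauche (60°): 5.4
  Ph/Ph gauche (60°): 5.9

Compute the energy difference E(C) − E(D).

C (staggered): CH2Cl(0°)/tBu(300°) gauche 7.5; CH2Cl(0°)/OH(60°) gauche 3.0; Et(120°)/OH(60°) gauche 3.1; Et(120°)/Ph(180°) gauche 5.7; Et(240°)/tBu(300°) gauche 5.4; Et(240°)/Ph(180°) gauche 5.7 → 30.4 kJ/mol.
D (staggered): CH2Cl(0°)/tBu(60°) gauche 7.5; CH2Cl(0°)/Ph(300°) gauche 5.7; Et(120°)/tBu(60°) gauche 5.4; Et(120°)/OH(180°) gauche 3.1; Et(240°)/OH(180°) gauche 3.1; Et(240°)/Ph(300°) gauche 5.7 → 30.5 kJ/mol.
E(C) − E(D) = 30.4 − 30.5 = -0.1 kJ/mol.

-0.1 kJ/mol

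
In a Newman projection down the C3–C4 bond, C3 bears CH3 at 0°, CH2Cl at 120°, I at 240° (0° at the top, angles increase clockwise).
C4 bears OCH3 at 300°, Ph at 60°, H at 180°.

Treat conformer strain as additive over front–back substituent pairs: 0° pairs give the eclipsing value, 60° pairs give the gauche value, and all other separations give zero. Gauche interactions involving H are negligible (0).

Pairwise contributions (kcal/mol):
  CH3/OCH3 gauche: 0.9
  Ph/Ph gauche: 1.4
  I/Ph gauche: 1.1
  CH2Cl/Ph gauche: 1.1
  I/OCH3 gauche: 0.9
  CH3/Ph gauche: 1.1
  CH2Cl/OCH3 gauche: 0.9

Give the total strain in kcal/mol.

This conformer is staggered. CH3 at 0° is gauche with OCH3 at 300° (0.9); CH3 at 0° is gauche with Ph at 60° (1.1); CH2Cl at 120° is gauche with Ph at 60° (1.1); I at 240° is gauche with OCH3 at 300° (0.9). Total 4.0 kcal/mol.

4.0 kcal/mol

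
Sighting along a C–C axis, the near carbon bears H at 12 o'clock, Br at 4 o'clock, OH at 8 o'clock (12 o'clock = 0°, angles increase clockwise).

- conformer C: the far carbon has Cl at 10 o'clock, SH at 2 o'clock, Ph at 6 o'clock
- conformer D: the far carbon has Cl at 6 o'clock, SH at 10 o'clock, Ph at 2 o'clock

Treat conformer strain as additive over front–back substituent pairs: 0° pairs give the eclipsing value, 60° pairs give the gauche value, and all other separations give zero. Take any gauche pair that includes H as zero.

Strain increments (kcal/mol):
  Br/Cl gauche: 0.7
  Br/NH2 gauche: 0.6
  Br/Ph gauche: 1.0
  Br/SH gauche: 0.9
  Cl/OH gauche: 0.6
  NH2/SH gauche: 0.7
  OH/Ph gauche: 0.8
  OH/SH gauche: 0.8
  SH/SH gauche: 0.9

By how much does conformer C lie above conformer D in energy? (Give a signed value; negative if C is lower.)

C is staggered. Br at 120° is gauche with SH at 60° (0.9); Br at 120° is gauche with Ph at 180° (1.0); OH at 240° is gauche with Cl at 300° (0.6); OH at 240° is gauche with Ph at 180° (0.8). Total 3.3 kcal/mol.
D is staggered. Br at 120° is gauche with Cl at 180° (0.7); Br at 120° is gauche with Ph at 60° (1.0); OH at 240° is gauche with Cl at 180° (0.6); OH at 240° is gauche with SH at 300° (0.8). Total 3.1 kcal/mol.
E(C) − E(D) = 3.3 − 3.1 = +0.2 kcal/mol.

+0.2 kcal/mol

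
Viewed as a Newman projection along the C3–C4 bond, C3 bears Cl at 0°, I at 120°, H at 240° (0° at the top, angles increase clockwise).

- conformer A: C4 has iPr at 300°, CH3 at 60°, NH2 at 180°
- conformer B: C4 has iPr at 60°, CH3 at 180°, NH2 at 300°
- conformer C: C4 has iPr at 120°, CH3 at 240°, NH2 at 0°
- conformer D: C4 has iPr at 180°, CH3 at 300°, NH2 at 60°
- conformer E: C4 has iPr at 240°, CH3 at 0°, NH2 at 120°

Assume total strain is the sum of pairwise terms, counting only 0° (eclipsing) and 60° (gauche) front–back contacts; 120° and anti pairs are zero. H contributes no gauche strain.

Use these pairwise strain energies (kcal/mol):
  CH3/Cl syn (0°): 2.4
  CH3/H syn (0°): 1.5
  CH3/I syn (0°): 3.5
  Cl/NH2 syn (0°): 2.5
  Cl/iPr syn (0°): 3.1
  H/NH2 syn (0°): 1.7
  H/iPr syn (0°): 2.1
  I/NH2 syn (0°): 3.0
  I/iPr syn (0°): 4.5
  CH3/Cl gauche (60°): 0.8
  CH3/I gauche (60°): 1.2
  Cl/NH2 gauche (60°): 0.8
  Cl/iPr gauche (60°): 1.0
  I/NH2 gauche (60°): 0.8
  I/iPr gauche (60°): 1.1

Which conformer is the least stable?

A (staggered): Cl(0°)/iPr(300°) gauche 1.0; Cl(0°)/CH3(60°) gauche 0.8; I(120°)/CH3(60°) gauche 1.2; I(120°)/NH2(180°) gauche 0.8 → 3.8 kcal/mol.
B (staggered): Cl(0°)/iPr(60°) gauche 1.0; Cl(0°)/NH2(300°) gauche 0.8; I(120°)/iPr(60°) gauche 1.1; I(120°)/CH3(180°) gauche 1.2 → 4.1 kcal/mol.
C (eclipsed): Cl(0°)/NH2(0°) eclipsed 2.5; I(120°)/iPr(120°) eclipsed 4.5; H(240°)/CH3(240°) eclipsed 1.5 → 8.5 kcal/mol.
D (staggered): Cl(0°)/CH3(300°) gauche 0.8; Cl(0°)/NH2(60°) gauche 0.8; I(120°)/iPr(180°) gauche 1.1; I(120°)/NH2(60°) gauche 0.8 → 3.5 kcal/mol.
E (eclipsed): Cl(0°)/CH3(0°) eclipsed 2.4; I(120°)/NH2(120°) eclipsed 3.0; H(240°)/iPr(240°) eclipsed 2.1 → 7.5 kcal/mol.
C has the highest total (8.5 kcal/mol).

C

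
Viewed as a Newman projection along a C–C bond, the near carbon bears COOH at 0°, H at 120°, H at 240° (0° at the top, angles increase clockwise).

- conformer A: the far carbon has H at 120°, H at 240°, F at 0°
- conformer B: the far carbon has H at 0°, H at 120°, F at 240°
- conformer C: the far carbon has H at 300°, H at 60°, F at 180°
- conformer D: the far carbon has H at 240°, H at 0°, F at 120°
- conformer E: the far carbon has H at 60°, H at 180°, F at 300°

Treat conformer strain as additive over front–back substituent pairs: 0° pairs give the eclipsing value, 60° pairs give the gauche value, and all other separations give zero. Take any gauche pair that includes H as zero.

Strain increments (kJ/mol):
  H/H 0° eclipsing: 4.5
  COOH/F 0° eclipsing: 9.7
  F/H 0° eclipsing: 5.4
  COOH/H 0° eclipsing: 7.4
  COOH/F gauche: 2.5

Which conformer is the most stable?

A (eclipsed): COOH–F eclipsed, H–H eclipsed, H–H eclipsed; 9.7 + 4.5 + 4.5 = 18.7 kJ/mol.
B (eclipsed): COOH–H eclipsed, H–H eclipsed, H–F eclipsed; 7.4 + 4.5 + 5.4 = 17.3 kJ/mol.
C (staggered): no non-H gauche contacts → 0.0 kJ/mol.
D (eclipsed): COOH–H eclipsed, H–F eclipsed, H–H eclipsed; 7.4 + 5.4 + 4.5 = 17.3 kJ/mol.
E (staggered): COOH–F gauche; 2.5 = 2.5 kJ/mol.
C has the lowest total (0.0 kJ/mol).

C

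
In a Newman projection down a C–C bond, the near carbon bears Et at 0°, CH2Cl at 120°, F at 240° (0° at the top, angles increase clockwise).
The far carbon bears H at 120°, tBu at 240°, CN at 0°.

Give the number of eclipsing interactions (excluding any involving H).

2

Non-H eclipsing pairs: Et(0°)/CN(0°); F(240°)/tBu(240°) — 2 interactions.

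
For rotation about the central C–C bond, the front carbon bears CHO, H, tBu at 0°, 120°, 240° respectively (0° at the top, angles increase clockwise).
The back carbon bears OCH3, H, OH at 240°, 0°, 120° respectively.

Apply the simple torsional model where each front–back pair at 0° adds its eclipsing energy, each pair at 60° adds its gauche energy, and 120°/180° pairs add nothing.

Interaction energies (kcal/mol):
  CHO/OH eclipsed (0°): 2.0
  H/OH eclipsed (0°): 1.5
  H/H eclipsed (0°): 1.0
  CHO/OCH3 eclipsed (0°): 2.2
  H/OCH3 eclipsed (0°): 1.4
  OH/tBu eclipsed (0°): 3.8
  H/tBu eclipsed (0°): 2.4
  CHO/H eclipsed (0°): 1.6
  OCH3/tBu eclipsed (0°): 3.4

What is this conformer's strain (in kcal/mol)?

6.5 kcal/mol

This conformer (eclipsed): CHO(0°)/H(0°) eclipsed 1.6; H(120°)/OH(120°) eclipsed 1.5; tBu(240°)/OCH3(240°) eclipsed 3.4 → 6.5 kcal/mol.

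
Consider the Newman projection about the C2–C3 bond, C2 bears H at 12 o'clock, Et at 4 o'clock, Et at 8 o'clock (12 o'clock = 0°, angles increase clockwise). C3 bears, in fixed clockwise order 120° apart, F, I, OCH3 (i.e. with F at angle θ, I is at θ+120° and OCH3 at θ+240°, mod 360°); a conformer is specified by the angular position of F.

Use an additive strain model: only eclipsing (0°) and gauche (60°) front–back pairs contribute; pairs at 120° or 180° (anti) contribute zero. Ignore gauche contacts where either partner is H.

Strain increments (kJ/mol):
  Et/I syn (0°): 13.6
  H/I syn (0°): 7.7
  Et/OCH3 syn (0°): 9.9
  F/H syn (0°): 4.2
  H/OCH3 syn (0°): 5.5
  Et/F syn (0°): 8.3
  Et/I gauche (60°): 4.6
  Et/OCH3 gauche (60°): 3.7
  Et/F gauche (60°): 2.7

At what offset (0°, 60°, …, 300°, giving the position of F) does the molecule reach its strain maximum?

0°

F at 0° (eclipsed): H(0°)/F(0°) eclipsed 4.2; Et(120°)/I(120°) eclipsed 13.6; Et(240°)/OCH3(240°) eclipsed 9.9 → 27.7 kJ/mol.
F at 60° (staggered): Et(120°)/F(60°) gauche 2.7; Et(120°)/I(180°) gauche 4.6; Et(240°)/I(180°) gauche 4.6; Et(240°)/OCH3(300°) gauche 3.7 → 15.6 kJ/mol.
F at 120° (eclipsed): H(0°)/OCH3(0°) eclipsed 5.5; Et(120°)/F(120°) eclipsed 8.3; Et(240°)/I(240°) eclipsed 13.6 → 27.4 kJ/mol.
F at 180° (staggered): Et(120°)/F(180°) gauche 2.7; Et(120°)/OCH3(60°) gauche 3.7; Et(240°)/F(180°) gauche 2.7; Et(240°)/I(300°) gauche 4.6 → 13.7 kJ/mol.
F at 240° (eclipsed): H(0°)/I(0°) eclipsed 7.7; Et(120°)/OCH3(120°) eclipsed 9.9; Et(240°)/F(240°) eclipsed 8.3 → 25.9 kJ/mol.
F at 300° (staggered): Et(120°)/I(60°) gauche 4.6; Et(120°)/OCH3(180°) gauche 3.7; Et(240°)/F(300°) gauche 2.7; Et(240°)/OCH3(180°) gauche 3.7 → 14.7 kJ/mol.
The maximum (27.7 kJ/mol) occurs with F at 0°.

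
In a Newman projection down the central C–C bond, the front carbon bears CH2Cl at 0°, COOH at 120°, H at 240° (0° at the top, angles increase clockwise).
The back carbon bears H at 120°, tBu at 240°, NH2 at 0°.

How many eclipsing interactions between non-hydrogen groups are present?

1

Non-H eclipsing pairs: CH2Cl(0°)/NH2(0°) — 1 interaction.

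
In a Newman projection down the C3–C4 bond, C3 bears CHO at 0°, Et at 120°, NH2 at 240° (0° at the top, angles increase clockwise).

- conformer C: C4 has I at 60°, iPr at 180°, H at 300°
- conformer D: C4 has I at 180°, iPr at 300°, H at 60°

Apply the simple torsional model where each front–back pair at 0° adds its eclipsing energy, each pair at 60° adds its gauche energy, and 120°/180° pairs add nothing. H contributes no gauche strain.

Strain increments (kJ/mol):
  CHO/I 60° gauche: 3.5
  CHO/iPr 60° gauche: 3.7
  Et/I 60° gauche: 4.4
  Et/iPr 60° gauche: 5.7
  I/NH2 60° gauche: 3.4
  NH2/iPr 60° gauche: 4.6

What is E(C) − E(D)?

C (staggered): CHO(0°)/I(60°) gauche 3.5; Et(120°)/I(60°) gauche 4.4; Et(120°)/iPr(180°) gauche 5.7; NH2(240°)/iPr(180°) gauche 4.6 → 18.2 kJ/mol.
D (staggered): CHO(0°)/iPr(300°) gauche 3.7; Et(120°)/I(180°) gauche 4.4; NH2(240°)/I(180°) gauche 3.4; NH2(240°)/iPr(300°) gauche 4.6 → 16.1 kJ/mol.
E(C) − E(D) = 18.2 − 16.1 = +2.1 kJ/mol.

+2.1 kJ/mol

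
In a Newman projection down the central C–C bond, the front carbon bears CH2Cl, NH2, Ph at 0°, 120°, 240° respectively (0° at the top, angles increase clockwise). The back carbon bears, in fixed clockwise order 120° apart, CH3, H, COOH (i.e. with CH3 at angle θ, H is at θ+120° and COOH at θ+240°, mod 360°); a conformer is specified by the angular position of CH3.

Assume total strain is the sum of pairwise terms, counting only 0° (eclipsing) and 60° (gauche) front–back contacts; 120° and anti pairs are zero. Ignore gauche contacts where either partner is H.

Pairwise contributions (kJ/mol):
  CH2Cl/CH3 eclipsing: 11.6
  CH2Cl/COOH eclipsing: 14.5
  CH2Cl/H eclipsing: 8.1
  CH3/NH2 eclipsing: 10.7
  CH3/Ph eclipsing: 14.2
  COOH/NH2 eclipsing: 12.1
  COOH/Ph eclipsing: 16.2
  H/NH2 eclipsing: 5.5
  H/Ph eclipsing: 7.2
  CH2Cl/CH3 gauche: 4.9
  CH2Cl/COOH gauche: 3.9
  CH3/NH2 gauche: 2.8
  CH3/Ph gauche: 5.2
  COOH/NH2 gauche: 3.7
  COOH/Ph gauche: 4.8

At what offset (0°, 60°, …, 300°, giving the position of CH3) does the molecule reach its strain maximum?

240°

CH3 at 0° is eclipsed. CH2Cl at 0° is eclipsed with CH3 at 0° (11.6); NH2 at 120° is eclipsed with H at 120° (5.5); Ph at 240° is eclipsed with COOH at 240° (16.2). Total 33.3 kJ/mol.
CH3 at 60° is staggered. CH2Cl at 0° is gauche with CH3 at 60° (4.9); CH2Cl at 0° is gauche with COOH at 300° (3.9); NH2 at 120° is gauche with CH3 at 60° (2.8); Ph at 240° is gauche with COOH at 300° (4.8). Total 16.4 kJ/mol.
CH3 at 120° is eclipsed. CH2Cl at 0° is eclipsed with COOH at 0° (14.5); NH2 at 120° is eclipsed with CH3 at 120° (10.7); Ph at 240° is eclipsed with H at 240° (7.2). Total 32.4 kJ/mol.
CH3 at 180° is staggered. CH2Cl at 0° is gauche with COOH at 60° (3.9); NH2 at 120° is gauche with CH3 at 180° (2.8); NH2 at 120° is gauche with COOH at 60° (3.7); Ph at 240° is gauche with CH3 at 180° (5.2). Total 15.6 kJ/mol.
CH3 at 240° is eclipsed. CH2Cl at 0° is eclipsed with H at 0° (8.1); NH2 at 120° is eclipsed with COOH at 120° (12.1); Ph at 240° is eclipsed with CH3 at 240° (14.2). Total 34.4 kJ/mol.
CH3 at 300° is staggered. CH2Cl at 0° is gauche with CH3 at 300° (4.9); NH2 at 120° is gauche with COOH at 180° (3.7); Ph at 240° is gauche with CH3 at 300° (5.2); Ph at 240° is gauche with COOH at 180° (4.8). Total 18.6 kJ/mol.
The maximum (34.4 kJ/mol) occurs with CH3 at 240°.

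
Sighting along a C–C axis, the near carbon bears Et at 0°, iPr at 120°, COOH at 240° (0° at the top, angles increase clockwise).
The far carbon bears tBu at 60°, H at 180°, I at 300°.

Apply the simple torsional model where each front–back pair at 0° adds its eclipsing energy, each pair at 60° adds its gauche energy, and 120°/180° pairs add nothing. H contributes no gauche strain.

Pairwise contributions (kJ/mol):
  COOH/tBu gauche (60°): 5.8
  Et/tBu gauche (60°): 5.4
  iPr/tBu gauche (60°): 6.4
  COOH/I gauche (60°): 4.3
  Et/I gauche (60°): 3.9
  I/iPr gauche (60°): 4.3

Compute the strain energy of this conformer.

20.0 kJ/mol

This conformer (staggered): Et(0°)/tBu(60°) gauche 5.4; Et(0°)/I(300°) gauche 3.9; iPr(120°)/tBu(60°) gauche 6.4; COOH(240°)/I(300°) gauche 4.3 → 20.0 kJ/mol.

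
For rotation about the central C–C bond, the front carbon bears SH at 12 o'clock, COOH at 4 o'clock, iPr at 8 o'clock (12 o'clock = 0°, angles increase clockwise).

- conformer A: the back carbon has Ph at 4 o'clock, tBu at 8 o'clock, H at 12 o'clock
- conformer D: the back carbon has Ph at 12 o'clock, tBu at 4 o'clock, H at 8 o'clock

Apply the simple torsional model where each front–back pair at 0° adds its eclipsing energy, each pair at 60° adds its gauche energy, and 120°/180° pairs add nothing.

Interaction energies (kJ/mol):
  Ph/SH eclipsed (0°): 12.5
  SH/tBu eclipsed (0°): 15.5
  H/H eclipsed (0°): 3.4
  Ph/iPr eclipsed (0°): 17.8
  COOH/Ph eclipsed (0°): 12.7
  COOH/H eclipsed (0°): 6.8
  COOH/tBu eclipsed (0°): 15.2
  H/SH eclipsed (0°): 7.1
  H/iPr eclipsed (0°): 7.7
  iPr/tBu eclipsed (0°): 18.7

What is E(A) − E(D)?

+3.1 kJ/mol

A (eclipsed): SH(0°)/H(0°) eclipsed 7.1; COOH(120°)/Ph(120°) eclipsed 12.7; iPr(240°)/tBu(240°) eclipsed 18.7 → 38.5 kJ/mol.
D (eclipsed): SH(0°)/Ph(0°) eclipsed 12.5; COOH(120°)/tBu(120°) eclipsed 15.2; iPr(240°)/H(240°) eclipsed 7.7 → 35.4 kJ/mol.
E(A) − E(D) = 38.5 − 35.4 = +3.1 kJ/mol.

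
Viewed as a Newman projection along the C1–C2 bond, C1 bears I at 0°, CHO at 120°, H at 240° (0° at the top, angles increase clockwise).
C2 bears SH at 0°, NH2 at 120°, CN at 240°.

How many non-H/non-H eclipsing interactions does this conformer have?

2

Non-H eclipsing pairs: I(0°)/SH(0°); CHO(120°)/NH2(120°) — 2 interactions.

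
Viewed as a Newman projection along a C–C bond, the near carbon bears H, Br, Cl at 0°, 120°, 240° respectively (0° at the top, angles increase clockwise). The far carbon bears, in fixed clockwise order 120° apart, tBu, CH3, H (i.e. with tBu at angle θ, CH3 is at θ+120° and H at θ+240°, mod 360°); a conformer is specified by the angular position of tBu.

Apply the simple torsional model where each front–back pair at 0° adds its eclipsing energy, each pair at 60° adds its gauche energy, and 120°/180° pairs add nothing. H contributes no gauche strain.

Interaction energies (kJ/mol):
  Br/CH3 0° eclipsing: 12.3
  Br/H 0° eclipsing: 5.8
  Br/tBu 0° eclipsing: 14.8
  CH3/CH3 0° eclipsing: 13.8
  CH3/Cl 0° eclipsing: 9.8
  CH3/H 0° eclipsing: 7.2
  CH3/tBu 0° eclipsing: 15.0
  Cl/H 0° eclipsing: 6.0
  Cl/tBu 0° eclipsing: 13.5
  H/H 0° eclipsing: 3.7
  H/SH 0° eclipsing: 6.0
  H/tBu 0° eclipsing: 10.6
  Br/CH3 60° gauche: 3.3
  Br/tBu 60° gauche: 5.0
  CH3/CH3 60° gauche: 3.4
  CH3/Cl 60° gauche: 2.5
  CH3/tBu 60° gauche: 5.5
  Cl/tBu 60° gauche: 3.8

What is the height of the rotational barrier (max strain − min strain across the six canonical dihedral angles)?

21.8 kJ/mol

tBu at 0° (eclipsed): H(0°)/tBu(0°) eclipsed 10.6; Br(120°)/CH3(120°) eclipsed 12.3; Cl(240°)/H(240°) eclipsed 6.0 → 28.9 kJ/mol.
tBu at 60° (staggered): Br(120°)/tBu(60°) gauche 5.0; Br(120°)/CH3(180°) gauche 3.3; Cl(240°)/CH3(180°) gauche 2.5 → 10.8 kJ/mol.
tBu at 120° (eclipsed): H(0°)/H(0°) eclipsed 3.7; Br(120°)/tBu(120°) eclipsed 14.8; Cl(240°)/CH3(240°) eclipsed 9.8 → 28.3 kJ/mol.
tBu at 180° (staggered): Br(120°)/tBu(180°) gauche 5.0; Cl(240°)/tBu(180°) gauche 3.8; Cl(240°)/CH3(300°) gauche 2.5 → 11.3 kJ/mol.
tBu at 240° (eclipsed): H(0°)/CH3(0°) eclipsed 7.2; Br(120°)/H(120°) eclipsed 5.8; Cl(240°)/tBu(240°) eclipsed 13.5 → 26.5 kJ/mol.
tBu at 300° (staggered): Br(120°)/CH3(60°) gauche 3.3; Cl(240°)/tBu(300°) gauche 3.8 → 7.1 kJ/mol.
Max at 0° (28.9 kJ/mol), min at 300° (7.1 kJ/mol); barrier = 21.8 kJ/mol.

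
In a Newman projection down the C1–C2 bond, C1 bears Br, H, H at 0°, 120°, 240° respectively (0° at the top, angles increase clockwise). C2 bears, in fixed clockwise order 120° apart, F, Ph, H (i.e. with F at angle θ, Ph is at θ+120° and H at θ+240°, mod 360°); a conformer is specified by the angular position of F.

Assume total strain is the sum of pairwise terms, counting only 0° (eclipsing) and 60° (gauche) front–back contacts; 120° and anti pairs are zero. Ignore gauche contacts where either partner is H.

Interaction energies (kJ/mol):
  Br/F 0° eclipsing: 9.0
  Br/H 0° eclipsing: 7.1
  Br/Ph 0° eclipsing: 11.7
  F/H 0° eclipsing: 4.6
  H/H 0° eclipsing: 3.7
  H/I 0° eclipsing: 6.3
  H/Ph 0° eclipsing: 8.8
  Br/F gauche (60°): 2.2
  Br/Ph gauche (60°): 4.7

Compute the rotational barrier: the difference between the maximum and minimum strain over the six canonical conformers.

F at 0° (eclipsed): Br(0°)/F(0°) eclipsed 9.0; H(120°)/Ph(120°) eclipsed 8.8; H(240°)/H(240°) eclipsed 3.7 → 21.5 kJ/mol.
F at 60° (staggered): Br(0°)/F(60°) gauche 2.2 → 2.2 kJ/mol.
F at 120° (eclipsed): Br(0°)/H(0°) eclipsed 7.1; H(120°)/F(120°) eclipsed 4.6; H(240°)/Ph(240°) eclipsed 8.8 → 20.5 kJ/mol.
F at 180° (staggered): Br(0°)/Ph(300°) gauche 4.7 → 4.7 kJ/mol.
F at 240° (eclipsed): Br(0°)/Ph(0°) eclipsed 11.7; H(120°)/H(120°) eclipsed 3.7; H(240°)/F(240°) eclipsed 4.6 → 20.0 kJ/mol.
F at 300° (staggered): Br(0°)/F(300°) gauche 2.2; Br(0°)/Ph(60°) gauche 4.7 → 6.9 kJ/mol.
Max at 0° (21.5 kJ/mol), min at 60° (2.2 kJ/mol); barrier = 19.3 kJ/mol.

19.3 kJ/mol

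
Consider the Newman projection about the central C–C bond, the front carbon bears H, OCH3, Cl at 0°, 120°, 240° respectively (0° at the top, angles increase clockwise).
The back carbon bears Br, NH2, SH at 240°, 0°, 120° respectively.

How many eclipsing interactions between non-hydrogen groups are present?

Non-H eclipsing pairs: OCH3(120°)/SH(120°); Cl(240°)/Br(240°) — 2 interactions.

2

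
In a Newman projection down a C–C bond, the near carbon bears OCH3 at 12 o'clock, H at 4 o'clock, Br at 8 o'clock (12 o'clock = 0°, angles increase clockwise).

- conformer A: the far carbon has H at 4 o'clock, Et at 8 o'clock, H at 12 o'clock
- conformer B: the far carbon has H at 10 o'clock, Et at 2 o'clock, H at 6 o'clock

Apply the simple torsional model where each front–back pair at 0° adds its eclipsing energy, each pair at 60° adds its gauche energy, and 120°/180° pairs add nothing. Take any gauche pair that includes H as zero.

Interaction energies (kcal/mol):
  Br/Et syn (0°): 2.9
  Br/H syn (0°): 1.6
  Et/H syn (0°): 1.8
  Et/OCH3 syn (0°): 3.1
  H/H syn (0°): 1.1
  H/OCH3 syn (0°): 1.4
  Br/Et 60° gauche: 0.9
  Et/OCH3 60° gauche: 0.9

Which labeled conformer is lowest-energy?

A is eclipsed. OCH3 at 0° is eclipsed with H at 0° (1.4); H at 120° is eclipsed with H at 120° (1.1); Br at 240° is eclipsed with Et at 240° (2.9). Total 5.4 kcal/mol.
B is staggered. OCH3 at 0° is gauche with Et at 60° (0.9). Total 0.9 kcal/mol.
B has the lowest total (0.9 kcal/mol).

B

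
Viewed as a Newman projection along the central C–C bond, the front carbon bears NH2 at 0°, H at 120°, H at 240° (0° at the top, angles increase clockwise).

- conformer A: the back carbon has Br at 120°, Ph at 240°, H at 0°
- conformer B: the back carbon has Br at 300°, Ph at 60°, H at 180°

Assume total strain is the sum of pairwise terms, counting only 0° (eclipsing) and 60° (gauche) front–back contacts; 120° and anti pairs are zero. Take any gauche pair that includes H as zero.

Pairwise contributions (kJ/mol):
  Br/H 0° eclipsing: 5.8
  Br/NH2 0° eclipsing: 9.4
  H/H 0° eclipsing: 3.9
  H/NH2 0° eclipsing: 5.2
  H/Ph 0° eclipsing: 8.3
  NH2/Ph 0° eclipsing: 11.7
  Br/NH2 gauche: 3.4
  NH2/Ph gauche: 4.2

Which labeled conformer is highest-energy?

A

A (eclipsed): NH2–H eclipsed, H–Br eclipsed, H–Ph eclipsed; 5.2 + 5.8 + 8.3 = 19.3 kJ/mol.
B (staggered): NH2–Br gauche, NH2–Ph gauche; 3.4 + 4.2 = 7.6 kJ/mol.
A has the highest total (19.3 kJ/mol).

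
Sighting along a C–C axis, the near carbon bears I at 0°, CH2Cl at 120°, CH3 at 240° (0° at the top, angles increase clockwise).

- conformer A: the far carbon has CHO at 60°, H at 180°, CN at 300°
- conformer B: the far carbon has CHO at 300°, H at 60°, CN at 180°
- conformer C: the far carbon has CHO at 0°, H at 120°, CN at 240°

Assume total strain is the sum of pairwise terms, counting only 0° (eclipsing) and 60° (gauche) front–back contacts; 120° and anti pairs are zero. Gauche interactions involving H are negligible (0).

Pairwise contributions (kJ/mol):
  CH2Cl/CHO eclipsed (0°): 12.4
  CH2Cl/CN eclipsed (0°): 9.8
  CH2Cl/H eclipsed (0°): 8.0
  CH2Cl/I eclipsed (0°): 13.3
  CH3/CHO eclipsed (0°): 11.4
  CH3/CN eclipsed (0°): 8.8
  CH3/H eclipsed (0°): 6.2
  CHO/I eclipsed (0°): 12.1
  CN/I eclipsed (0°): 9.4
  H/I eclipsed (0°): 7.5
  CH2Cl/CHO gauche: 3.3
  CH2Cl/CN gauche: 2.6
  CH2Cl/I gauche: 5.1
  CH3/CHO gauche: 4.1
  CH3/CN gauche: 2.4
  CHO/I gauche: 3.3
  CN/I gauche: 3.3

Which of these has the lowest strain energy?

A (staggered): I(0°)/CHO(60°) gauche 3.3; I(0°)/CN(300°) gauche 3.3; CH2Cl(120°)/CHO(60°) gauche 3.3; CH3(240°)/CN(300°) gauche 2.4 → 12.3 kJ/mol.
B (staggered): I(0°)/CHO(300°) gauche 3.3; CH2Cl(120°)/CN(180°) gauche 2.6; CH3(240°)/CHO(300°) gauche 4.1; CH3(240°)/CN(180°) gauche 2.4 → 12.4 kJ/mol.
C (eclipsed): I(0°)/CHO(0°) eclipsed 12.1; CH2Cl(120°)/H(120°) eclipsed 8.0; CH3(240°)/CN(240°) eclipsed 8.8 → 28.9 kJ/mol.
A has the lowest total (12.3 kJ/mol).

A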